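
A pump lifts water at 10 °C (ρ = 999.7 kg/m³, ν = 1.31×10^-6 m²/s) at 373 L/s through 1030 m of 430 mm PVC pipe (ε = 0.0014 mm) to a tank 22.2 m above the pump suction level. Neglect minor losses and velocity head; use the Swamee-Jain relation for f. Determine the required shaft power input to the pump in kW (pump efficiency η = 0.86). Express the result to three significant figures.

V = 4Q/(πD²) = 2.569 m/s; Re = 8.43×10^5; ε/D = 3.26×10^-6; f = 0.01202
h_f = f(L/D)V²/2g = 9.683 m
Total head H = z + h_f = 22.2 + 9.683 = 31.88 m
P_hyd = ρgQH = 999.7·9.81·0.373·31.88 = 116.6 kW
P_shaft = P_hyd/η = 116.6/0.86 = 135.6 kW

P_shaft ≈ 136 kW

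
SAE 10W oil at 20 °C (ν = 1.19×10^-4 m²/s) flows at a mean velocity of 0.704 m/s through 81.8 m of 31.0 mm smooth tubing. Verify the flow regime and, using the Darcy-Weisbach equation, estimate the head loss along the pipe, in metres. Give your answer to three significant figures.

h_f ≈ 23.3 m

Re = VD/ν = 0.704·0.03100/1.19×10^-4 = 183 → laminar (Re < 2300)
f = 64/Re = 0.3490
h_f = f(L/D)V²/(2g) = 0.3490·(81.8/0.03100)·0.704²/(2·9.81) = 23.26 m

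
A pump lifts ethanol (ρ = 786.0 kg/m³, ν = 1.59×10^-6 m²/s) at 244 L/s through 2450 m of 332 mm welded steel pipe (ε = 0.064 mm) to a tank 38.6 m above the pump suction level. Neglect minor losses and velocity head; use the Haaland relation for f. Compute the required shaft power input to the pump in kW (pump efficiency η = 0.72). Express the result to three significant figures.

P_shaft ≈ 218 kW

V = 4Q/(πD²) = 2.819 m/s; Re = 5.89×10^5; ε/D = 1.93×10^-4; f = 0.01502
h_f = f(L/D)V²/2g = 44.89 m
Total head H = z + h_f = 38.6 + 44.89 = 83.49 m
P_hyd = ρgQH = 786.0·9.81·0.244·83.49 = 157.1 kW
P_shaft = P_hyd/η = 157.1/0.72 = 218.2 kW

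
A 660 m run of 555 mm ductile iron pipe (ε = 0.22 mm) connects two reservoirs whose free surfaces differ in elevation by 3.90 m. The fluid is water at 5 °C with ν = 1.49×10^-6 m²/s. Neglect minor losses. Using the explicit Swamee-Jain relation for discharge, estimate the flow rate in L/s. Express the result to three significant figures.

Q ≈ 476 L/s

Swamee-Jain (Type II): Q = -0.965·√(gD⁵h_f/L)·ln[ε/(3.7D) + √(3.17ν²L/(gD³h_f))]
√(gD⁵h_f/L) = √(9.81·0.555⁵·3.90/660) = 0.05525
ε/(3.7D) = 1.07×10^-4; √(3.17ν²L/(gD³h_f)) = 2.66×10^-5
Q = -0.965·0.05525·ln(1.338×10^-4) = 0.4755 m³/s
Check: V = 1.97 m/s, Re = 7.32×10^5, f = 0.01676, h_f = 3.93 m ≈ 3.90 m ✓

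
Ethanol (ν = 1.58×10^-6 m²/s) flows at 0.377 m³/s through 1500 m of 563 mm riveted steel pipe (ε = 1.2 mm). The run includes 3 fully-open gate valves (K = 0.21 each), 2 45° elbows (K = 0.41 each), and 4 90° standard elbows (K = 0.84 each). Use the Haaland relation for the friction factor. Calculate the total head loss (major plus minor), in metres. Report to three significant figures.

H_L ≈ 8.08 m

V = 4Q/(πD²) = 1.514 m/s; V²/2g = 0.1169 m
Re = 5.40×10^5, ε/D = 0.00213 → f = 0.02416 (Haaland)
Major: h_f = f(L/D)·V²/2g = 0.02416·2664·0.1169 = 7.523 m
Minor: ΣK = 4.81; h_m = ΣK·V²/2g = 0.5622 m
Total H_L = 7.523 + 0.5622 = 8.085 m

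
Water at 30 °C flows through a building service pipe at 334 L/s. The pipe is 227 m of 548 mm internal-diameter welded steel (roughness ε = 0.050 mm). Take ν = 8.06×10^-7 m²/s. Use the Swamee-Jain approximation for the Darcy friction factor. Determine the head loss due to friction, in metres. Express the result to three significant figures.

V = 4Q/(πD²) = 4·0.334/(π·0.548²) = 1.416 m/s
Re = VD/ν = 1.416·0.548/8.06×10^-7 = 9.63×10^5 → turbulent
ε/D = 0.050/548 = 9.12×10^-5
Swamee-Jain: f = 0.01342
h_f = f(L/D)V²/(2g) = 0.01342·(227/0.548)·1.416²/(2·9.81) = 0.5682 m

h_f ≈ 0.568 m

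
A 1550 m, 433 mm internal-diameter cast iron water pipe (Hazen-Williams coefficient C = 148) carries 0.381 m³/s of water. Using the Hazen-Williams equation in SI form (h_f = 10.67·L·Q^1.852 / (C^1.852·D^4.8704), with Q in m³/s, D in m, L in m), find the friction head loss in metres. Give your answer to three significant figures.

h_f ≈ 15.6 m

h_f = 10.67·1550·0.381^1.852 / (148^1.852·0.433^4.8704) = 15.61 m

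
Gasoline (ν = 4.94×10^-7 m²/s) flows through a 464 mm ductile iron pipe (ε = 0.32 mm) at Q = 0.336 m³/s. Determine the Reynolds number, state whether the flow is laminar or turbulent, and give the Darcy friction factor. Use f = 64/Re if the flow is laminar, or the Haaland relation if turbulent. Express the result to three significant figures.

Re ≈ 1.87×10^6; turbulent; f ≈ 0.0182

V = 4Q/(πD²) = 1.987 m/s
Re = VD/ν = 1.987·0.464/4.94×10^-7 = 1.87×10^6
Re > 4000 → turbulent; ε/D = 6.90×10^-4
Haaland: f = 0.01820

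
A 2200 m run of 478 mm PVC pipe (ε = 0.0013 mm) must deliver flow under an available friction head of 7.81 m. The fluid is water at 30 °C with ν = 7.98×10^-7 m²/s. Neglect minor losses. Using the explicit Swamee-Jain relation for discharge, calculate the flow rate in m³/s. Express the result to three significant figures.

Q ≈ 0.303 m³/s

Swamee-Jain (Type II): Q = -0.965·√(gD⁵h_f/L)·ln[ε/(3.7D) + √(3.17ν²L/(gD³h_f))]
√(gD⁵h_f/L) = √(9.81·0.478⁵·7.81/2200) = 0.02948
ε/(3.7D) = 7.35×10^-7; √(3.17ν²L/(gD³h_f)) = 2.30×10^-5
Q = -0.965·0.02948·ln(2.377×10^-5) = 0.3029 m³/s
Check: V = 1.69 m/s, Re = 1.01×10^6, f = 0.01165, h_f = 7.79 m ≈ 7.81 m ✓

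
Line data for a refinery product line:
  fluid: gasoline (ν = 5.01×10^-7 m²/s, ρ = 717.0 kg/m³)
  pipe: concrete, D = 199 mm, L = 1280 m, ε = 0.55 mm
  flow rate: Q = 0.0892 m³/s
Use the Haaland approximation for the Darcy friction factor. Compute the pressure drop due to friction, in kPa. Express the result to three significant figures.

Δp ≈ 488 kPa

V = 4Q/(πD²) = 4·0.0892/(π·0.199²) = 2.868 m/s
Re = VD/ν = 2.868·0.199/5.01×10^-7 = 1.14×10^6 → turbulent
ε/D = 0.55/199 = 0.00276
Haaland: f = 0.02574
h_f = f(L/D)V²/(2g) = 0.02574·(1280/0.199)·2.868²/(2·9.81) = 69.40 m
Δp = ρg·h_f = 717.0·9.81·69.40 = 488.1 kPa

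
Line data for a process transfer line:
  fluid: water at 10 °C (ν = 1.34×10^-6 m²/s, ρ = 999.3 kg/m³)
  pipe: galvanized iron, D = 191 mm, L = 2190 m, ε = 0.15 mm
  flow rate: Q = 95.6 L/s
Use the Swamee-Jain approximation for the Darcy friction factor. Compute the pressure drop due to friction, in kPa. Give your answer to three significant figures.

Δp ≈ 1240 kPa

V = 4Q/(πD²) = 4·0.0956/(π·0.191²) = 3.337 m/s
Re = VD/ν = 3.337·0.191/1.34×10^-6 = 4.76×10^5 → turbulent
ε/D = 0.15/191 = 7.85×10^-4
Swamee-Jain: f = 0.01939
h_f = f(L/D)V²/(2g) = 0.01939·(2190/0.191)·3.337²/(2·9.81) = 126.2 m
Δp = ρg·h_f = 999.3·9.81·126.2 = 1237 kPa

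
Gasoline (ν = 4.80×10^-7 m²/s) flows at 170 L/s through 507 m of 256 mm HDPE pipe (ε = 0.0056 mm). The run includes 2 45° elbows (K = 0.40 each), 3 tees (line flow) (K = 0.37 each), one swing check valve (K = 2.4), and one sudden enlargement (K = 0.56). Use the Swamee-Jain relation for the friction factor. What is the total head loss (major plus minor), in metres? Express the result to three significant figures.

V = 4Q/(πD²) = 3.303 m/s; V²/2g = 0.5560 m
Re = 1.76×10^6, ε/D = 2.19×10^-5 → f = 0.01128 (Swamee-Jain)
Major: h_f = f(L/D)·V²/2g = 0.01128·1980·0.5560 = 12.43 m
Minor: ΣK = 4.87; h_m = ΣK·V²/2g = 2.708 m
Total H_L = 12.43 + 2.708 = 15.13 m

H_L ≈ 15.1 m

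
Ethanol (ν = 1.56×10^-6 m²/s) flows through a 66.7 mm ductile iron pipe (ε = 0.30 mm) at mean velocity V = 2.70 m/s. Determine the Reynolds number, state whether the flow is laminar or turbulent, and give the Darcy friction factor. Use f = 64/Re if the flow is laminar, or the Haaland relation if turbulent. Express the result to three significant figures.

Re = VD/ν = 2.700·0.0667/1.56×10^-6 = 1.15×10^5
Re > 4000 → turbulent; ε/D = 0.00450
Haaland: f = 0.03027

Re ≈ 1.15×10^5; turbulent; f ≈ 0.0303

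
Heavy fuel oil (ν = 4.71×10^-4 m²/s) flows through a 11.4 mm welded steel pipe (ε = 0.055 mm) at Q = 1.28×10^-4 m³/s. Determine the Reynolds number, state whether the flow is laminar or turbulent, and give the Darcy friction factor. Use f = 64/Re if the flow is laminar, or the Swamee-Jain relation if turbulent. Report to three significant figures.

V = 4Q/(πD²) = 1.254 m/s
Re = VD/ν = 1.254·0.0114/4.71×10^-4 = 30.4
Re < 2300 → laminar → f = 64/Re = 2.109

Re ≈ 30.4; laminar; f = 64/Re ≈ 2.11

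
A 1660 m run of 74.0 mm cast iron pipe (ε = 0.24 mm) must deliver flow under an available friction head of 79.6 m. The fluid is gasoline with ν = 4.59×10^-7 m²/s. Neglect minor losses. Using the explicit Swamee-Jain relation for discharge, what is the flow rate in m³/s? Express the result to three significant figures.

Swamee-Jain (Type II): Q = -0.965·√(gD⁵h_f/L)·ln[ε/(3.7D) + √(3.17ν²L/(gD³h_f))]
√(gD⁵h_f/L) = √(9.81·0.0740⁵·79.6/1660) = 0.001022
ε/(3.7D) = 8.77×10^-4; √(3.17ν²L/(gD³h_f)) = 5.92×10^-5
Q = -0.965·0.001022·ln(9.357×10^-4) = 0.006876 m³/s
Check: V = 1.60 m/s, Re = 2.58×10^5, f = 0.02740, h_f = 80.1 m ≈ 79.6 m ✓

Q ≈ 0.00688 m³/s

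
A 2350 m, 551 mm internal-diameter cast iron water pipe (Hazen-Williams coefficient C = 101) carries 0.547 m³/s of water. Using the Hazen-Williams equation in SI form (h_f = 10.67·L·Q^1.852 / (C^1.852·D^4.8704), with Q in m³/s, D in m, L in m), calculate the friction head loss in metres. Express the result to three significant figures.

h_f = 10.67·2350·0.547^1.852 / (101^1.852·0.551^4.8704) = 29.02 m

h_f ≈ 29.0 m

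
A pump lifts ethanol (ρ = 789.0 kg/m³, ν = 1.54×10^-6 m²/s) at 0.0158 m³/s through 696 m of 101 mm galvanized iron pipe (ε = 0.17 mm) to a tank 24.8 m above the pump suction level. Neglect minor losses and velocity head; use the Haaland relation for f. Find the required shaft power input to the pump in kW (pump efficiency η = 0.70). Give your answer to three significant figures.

V = 4Q/(πD²) = 1.972 m/s; Re = 1.29×10^5; ε/D = 0.00168; f = 0.02375
h_f = f(L/D)V²/2g = 32.44 m
Total head H = z + h_f = 24.8 + 32.44 = 57.24 m
P_hyd = ρgQH = 789.0·9.81·0.0158·57.24 = 7.001 kW
P_shaft = P_hyd/η = 7.001/0.70 = 10.00 kW

P_shaft ≈ 10.0 kW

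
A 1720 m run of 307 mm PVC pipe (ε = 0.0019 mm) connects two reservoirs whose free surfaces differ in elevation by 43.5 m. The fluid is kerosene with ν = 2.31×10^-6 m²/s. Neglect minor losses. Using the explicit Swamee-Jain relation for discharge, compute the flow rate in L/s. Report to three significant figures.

Swamee-Jain (Type II): Q = -0.965·√(gD⁵h_f/L)·ln[ε/(3.7D) + √(3.17ν²L/(gD³h_f))]
√(gD⁵h_f/L) = √(9.81·0.307⁵·43.5/1720) = 0.02601
ε/(3.7D) = 1.67×10^-6; √(3.17ν²L/(gD³h_f)) = 4.85×10^-5
Q = -0.965·0.02601·ln(5.021×10^-5) = 0.2485 m³/s
Check: V = 3.36 m/s, Re = 4.46×10^5, f = 0.01346, h_f = 43.3 m ≈ 43.5 m ✓

Q ≈ 248 L/s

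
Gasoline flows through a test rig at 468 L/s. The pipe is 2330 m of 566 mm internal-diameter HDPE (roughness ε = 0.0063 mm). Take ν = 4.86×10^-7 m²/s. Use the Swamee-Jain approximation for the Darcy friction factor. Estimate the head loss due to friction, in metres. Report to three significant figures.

h_f ≈ 7.74 m

V = 4Q/(πD²) = 4·0.468/(π·0.566²) = 1.860 m/s
Re = VD/ν = 1.860·0.566/4.86×10^-7 = 2.17×10^6 → turbulent
ε/D = 0.0063/566 = 1.11×10^-5
Swamee-Jain: f = 0.01067
h_f = f(L/D)V²/(2g) = 0.01067·(2330/0.566)·1.860²/(2·9.81) = 7.742 m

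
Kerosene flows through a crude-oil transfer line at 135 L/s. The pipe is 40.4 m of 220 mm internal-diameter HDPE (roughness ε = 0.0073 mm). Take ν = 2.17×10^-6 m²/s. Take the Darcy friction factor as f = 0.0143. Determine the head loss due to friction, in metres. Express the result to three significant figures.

V = 4Q/(πD²) = 4·0.135/(π·0.220²) = 3.551 m/s
h_f = f(L/D)V²/(2g) = 0.01430·(40.4/0.220)·3.551²/(2·9.81) = 1.688 m

h_f ≈ 1.69 m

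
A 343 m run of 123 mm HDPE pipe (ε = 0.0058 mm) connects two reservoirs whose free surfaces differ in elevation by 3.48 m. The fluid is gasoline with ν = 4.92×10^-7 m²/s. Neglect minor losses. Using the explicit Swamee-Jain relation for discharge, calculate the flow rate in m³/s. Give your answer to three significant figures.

Q ≈ 0.0153 m³/s

Swamee-Jain (Type II): Q = -0.965·√(gD⁵h_f/L)·ln[ε/(3.7D) + √(3.17ν²L/(gD³h_f))]
√(gD⁵h_f/L) = √(9.81·0.123⁵·3.48/343) = 0.001674
ε/(3.7D) = 1.27×10^-5; √(3.17ν²L/(gD³h_f)) = 6.44×10^-5
Q = -0.965·0.001674·ln(7.711×10^-5) = 0.01530 m³/s
Check: V = 1.29 m/s, Re = 3.22×10^5, f = 0.01474, h_f = 3.47 m ≈ 3.48 m ✓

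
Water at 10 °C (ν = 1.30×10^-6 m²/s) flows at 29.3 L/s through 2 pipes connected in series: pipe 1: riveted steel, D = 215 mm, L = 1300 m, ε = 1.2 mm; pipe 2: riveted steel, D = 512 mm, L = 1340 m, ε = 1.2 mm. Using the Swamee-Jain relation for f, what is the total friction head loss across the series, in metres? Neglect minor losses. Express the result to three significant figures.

Pipe 1: V = 0.8071 m/s, Re = 1.33×10^5, ε/D = 0.00558, f = 0.03228, h_1 = f(L/D)V²/2g = 6.480 m
Pipe 2: V = 0.1423 m/s, Re = 5.60×10^4, ε/D = 0.00234, f = 0.02728, h_2 = f(L/D)V²/2g = 0.07370 m
Series → Q common, losses add: H = Σh = 6.553 m

H ≈ 6.55 m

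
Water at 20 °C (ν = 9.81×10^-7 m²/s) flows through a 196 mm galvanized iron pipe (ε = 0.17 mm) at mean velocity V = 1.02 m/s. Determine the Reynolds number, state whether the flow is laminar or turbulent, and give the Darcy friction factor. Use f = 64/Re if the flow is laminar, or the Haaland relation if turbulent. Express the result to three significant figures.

Re = VD/ν = 1.020·0.196/9.81×10^-7 = 2.04×10^5
Re > 4000 → turbulent; ε/D = 8.67×10^-4
Haaland: f = 0.02034

Re ≈ 2.04×10^5; turbulent; f ≈ 0.0203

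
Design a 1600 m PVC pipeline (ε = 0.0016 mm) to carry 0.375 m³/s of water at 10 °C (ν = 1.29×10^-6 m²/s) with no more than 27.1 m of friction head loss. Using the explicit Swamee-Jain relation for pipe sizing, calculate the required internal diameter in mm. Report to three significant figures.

Swamee-Jain (Type III): D = 0.66·[ε^1.25·(LQ²/(gh_f))^4.75 + ν·Q^9.4·(L/(gh_f))^5.2]^0.04
LQ²/(gh_f) = 0.8463; L/(gh_f) = 6.018
Term 1 = ε^1.25·(…)^4.75 = 2.58×10^-8; Term 2 = ν·Q^9.4·(…)^5.2 = 1.44×10^-6
D = 0.66·(2.58×10^-8 + 1.44×10^-6)^0.04 = 0.3857 m = 386 mm
Check: V = 3.21 m/s, Re = 9.60×10^5, f = 0.01179, h_f = 25.7 m ≈ 27.1 m ✓

D ≈ 386 mm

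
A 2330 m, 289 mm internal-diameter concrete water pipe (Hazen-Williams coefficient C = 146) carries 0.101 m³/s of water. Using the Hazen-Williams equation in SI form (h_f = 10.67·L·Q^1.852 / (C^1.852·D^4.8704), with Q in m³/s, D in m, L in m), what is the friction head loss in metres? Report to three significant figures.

h_f = 10.67·2330·0.101^1.852 / (146^1.852·0.289^4.8704) = 14.75 m

h_f ≈ 14.7 m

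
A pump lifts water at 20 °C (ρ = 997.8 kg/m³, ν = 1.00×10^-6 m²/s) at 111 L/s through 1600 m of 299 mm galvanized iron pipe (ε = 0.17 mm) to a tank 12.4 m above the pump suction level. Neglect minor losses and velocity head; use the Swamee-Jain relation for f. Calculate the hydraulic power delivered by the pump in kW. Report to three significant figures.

P_hyd ≈ 27.0 kW

V = 4Q/(πD²) = 1.581 m/s; Re = 4.73×10^5; ε/D = 5.69×10^-4; f = 0.01824
h_f = f(L/D)V²/2g = 12.43 m
Total head H = z + h_f = 12.4 + 12.43 = 24.83 m
P_hyd = ρgQH = 997.8·9.81·0.111·24.83 = 26.98 kW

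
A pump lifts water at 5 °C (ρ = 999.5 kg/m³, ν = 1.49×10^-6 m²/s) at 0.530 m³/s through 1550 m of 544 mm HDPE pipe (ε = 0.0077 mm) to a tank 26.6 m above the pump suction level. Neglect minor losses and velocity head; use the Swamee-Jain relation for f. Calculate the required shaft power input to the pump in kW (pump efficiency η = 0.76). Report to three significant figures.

P_shaft ≈ 245 kW

V = 4Q/(πD²) = 2.280 m/s; Re = 8.33×10^5; ε/D = 1.42×10^-5; f = 0.01228
h_f = f(L/D)V²/2g = 9.274 m
Total head H = z + h_f = 26.6 + 9.274 = 35.87 m
P_hyd = ρgQH = 999.5·9.81·0.530·35.87 = 186.4 kW
P_shaft = P_hyd/η = 186.4/0.76 = 245.3 kW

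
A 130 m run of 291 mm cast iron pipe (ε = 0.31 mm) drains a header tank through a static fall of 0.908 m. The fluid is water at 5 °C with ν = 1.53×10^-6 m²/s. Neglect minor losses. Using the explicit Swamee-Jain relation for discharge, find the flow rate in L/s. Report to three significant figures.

Q ≈ 91.7 L/s

Swamee-Jain (Type II): Q = -0.965·√(gD⁵h_f/L)·ln[ε/(3.7D) + √(3.17ν²L/(gD³h_f))]
√(gD⁵h_f/L) = √(9.81·0.291⁵·0.908/130) = 0.01196
ε/(3.7D) = 2.88×10^-4; √(3.17ν²L/(gD³h_f)) = 6.63×10^-5
Q = -0.965·0.01196·ln(3.542×10^-4) = 0.09168 m³/s
Check: V = 1.38 m/s, Re = 2.62×10^5, f = 0.02114, h_f = 0.915 m ≈ 0.908 m ✓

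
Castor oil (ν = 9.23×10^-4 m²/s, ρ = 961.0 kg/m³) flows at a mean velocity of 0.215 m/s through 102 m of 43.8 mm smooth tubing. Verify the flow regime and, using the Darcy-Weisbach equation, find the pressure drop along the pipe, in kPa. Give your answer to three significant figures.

Re = VD/ν = 0.215·0.04380/9.23×10^-4 = 10.2 → laminar (Re < 2300)
f = 64/Re = 6.273
h_f = f(L/D)V²/(2g) = 6.273·(102/0.04380)·0.215²/(2·9.81) = 34.42 m
Δp = ρg·h_f = 961.0·9.81·34.42 = 324.5 kPa

Δp ≈ 324 kPa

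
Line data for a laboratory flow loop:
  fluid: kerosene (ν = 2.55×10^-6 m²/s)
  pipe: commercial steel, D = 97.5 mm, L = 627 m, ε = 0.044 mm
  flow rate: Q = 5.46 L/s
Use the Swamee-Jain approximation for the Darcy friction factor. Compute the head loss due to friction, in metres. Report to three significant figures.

V = 4Q/(πD²) = 4·0.00546/(π·0.0975²) = 0.7313 m/s
Re = VD/ν = 0.7313·0.0975/2.55×10^-6 = 2.80×10^4 → turbulent
ε/D = 0.044/97.5 = 4.51×10^-4
Swamee-Jain: f = 0.02505
h_f = f(L/D)V²/(2g) = 0.02505·(627/0.0975)·0.7313²/(2·9.81) = 4.391 m

h_f ≈ 4.39 m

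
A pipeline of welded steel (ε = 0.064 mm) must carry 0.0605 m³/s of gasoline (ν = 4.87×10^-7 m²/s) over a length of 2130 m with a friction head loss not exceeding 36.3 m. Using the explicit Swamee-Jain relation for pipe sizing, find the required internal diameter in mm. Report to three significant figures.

Swamee-Jain (Type III): D = 0.66·[ε^1.25·(LQ²/(gh_f))^4.75 + ν·Q^9.4·(L/(gh_f))^5.2]^0.04
LQ²/(gh_f) = 0.02189; L/(gh_f) = 5.981
Term 1 = ε^1.25·(…)^4.75 = 7.49×10^-14; Term 2 = ν·Q^9.4·(…)^5.2 = 1.89×10^-14
D = 0.66·(7.49×10^-14 + 1.89×10^-14)^0.04 = 0.1988 m = 199 mm
Check: V = 1.95 m/s, Re = 7.96×10^5, f = 0.01611, h_f = 33.4 m ≈ 36.3 m ✓

D ≈ 199 mm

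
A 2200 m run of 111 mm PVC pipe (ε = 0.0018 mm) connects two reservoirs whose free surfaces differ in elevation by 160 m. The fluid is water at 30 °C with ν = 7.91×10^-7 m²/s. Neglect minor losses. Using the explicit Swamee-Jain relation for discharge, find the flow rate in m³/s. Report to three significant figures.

Swamee-Jain (Type II): Q = -0.965·√(gD⁵h_f/L)·ln[ε/(3.7D) + √(3.17ν²L/(gD³h_f))]
√(gD⁵h_f/L) = √(9.81·0.111⁵·160/2200) = 0.003467
ε/(3.7D) = 4.38×10^-6; √(3.17ν²L/(gD³h_f)) = 4.51×10^-5
Q = -0.965·0.003467·ln(4.947×10^-5) = 0.03317 m³/s
Check: V = 3.43 m/s, Re = 4.81×10^5, f = 0.01343, h_f = 159 m ≈ 160 m ✓

Q ≈ 0.0332 m³/s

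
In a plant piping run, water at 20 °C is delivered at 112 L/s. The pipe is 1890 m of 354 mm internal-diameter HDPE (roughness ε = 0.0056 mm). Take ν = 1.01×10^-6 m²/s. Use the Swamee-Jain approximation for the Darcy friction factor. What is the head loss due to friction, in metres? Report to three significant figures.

h_f ≈ 4.88 m

V = 4Q/(πD²) = 4·0.112/(π·0.354²) = 1.138 m/s
Re = VD/ν = 1.138·0.354/1.01×10^-6 = 3.99×10^5 → turbulent
ε/D = 0.0056/354 = 1.58×10^-5
Swamee-Jain: f = 0.01386
h_f = f(L/D)V²/(2g) = 0.01386·(1890/0.354)·1.138²/(2·9.81) = 4.883 m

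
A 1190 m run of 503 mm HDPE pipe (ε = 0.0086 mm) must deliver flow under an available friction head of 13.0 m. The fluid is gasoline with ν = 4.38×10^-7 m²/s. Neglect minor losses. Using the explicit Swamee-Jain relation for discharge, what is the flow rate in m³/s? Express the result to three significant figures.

Swamee-Jain (Type II): Q = -0.965·√(gD⁵h_f/L)·ln[ε/(3.7D) + √(3.17ν²L/(gD³h_f))]
√(gD⁵h_f/L) = √(9.81·0.503⁵·13.0/1190) = 0.05874
ε/(3.7D) = 4.62×10^-6; √(3.17ν²L/(gD³h_f)) = 6.68×10^-6
Q = -0.965·0.05874·ln(1.130×10^-5) = 0.6457 m³/s
Check: V = 3.25 m/s, Re = 3.73×10^6, f = 0.01026, h_f = 13.1 m ≈ 13.0 m ✓

Q ≈ 0.646 m³/s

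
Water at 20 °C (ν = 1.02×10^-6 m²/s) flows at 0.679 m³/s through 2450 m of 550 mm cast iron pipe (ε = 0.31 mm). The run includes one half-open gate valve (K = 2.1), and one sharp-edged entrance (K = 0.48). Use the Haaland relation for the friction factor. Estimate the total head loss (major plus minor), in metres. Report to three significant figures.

V = 4Q/(πD²) = 2.858 m/s; V²/2g = 0.4163 m
Re = 1.54×10^6, ε/D = 5.64×10^-4 → f = 0.01746 (Haaland)
Major: h_f = f(L/D)·V²/2g = 0.01746·4455·0.4163 = 32.37 m
Minor: ΣK = 2.58; h_m = ΣK·V²/2g = 1.074 m
Total H_L = 32.37 + 1.074 = 33.45 m

H_L ≈ 33.4 m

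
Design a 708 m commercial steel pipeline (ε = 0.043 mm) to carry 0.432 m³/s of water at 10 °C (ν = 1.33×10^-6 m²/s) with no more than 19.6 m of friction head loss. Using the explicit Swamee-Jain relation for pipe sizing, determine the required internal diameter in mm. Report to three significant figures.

D ≈ 380 mm

Swamee-Jain (Type III): D = 0.66·[ε^1.25·(LQ²/(gh_f))^4.75 + ν·Q^9.4·(L/(gh_f))^5.2]^0.04
LQ²/(gh_f) = 0.6872; L/(gh_f) = 3.682
Term 1 = ε^1.25·(…)^4.75 = 5.86×10^-7; Term 2 = ν·Q^9.4·(…)^5.2 = 4.38×10^-7
D = 0.66·(5.86×10^-7 + 4.38×10^-7)^0.04 = 0.3801 m = 380 mm
Check: V = 3.81 m/s, Re = 1.09×10^6, f = 0.01361, h_f = 18.7 m ≈ 19.6 m ✓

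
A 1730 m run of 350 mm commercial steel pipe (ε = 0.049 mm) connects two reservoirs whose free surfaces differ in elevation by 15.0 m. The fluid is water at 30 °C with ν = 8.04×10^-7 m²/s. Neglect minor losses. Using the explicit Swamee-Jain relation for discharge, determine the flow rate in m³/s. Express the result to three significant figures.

Q ≈ 0.198 m³/s

Swamee-Jain (Type II): Q = -0.965·√(gD⁵h_f/L)·ln[ε/(3.7D) + √(3.17ν²L/(gD³h_f))]
√(gD⁵h_f/L) = √(9.81·0.350⁵·15.0/1730) = 0.02114
ε/(3.7D) = 3.78×10^-5; √(3.17ν²L/(gD³h_f)) = 2.37×10^-5
Q = -0.965·0.02114·ln(6.154×10^-5) = 0.1978 m³/s
Check: V = 2.06 m/s, Re = 8.95×10^5, f = 0.01417, h_f = 15.1 m ≈ 15.0 m ✓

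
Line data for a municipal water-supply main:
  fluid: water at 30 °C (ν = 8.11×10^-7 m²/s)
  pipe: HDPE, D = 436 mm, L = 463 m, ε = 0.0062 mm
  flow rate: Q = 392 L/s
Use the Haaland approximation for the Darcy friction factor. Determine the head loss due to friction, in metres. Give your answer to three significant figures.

h_f ≈ 4.21 m

V = 4Q/(πD²) = 4·0.392/(π·0.436²) = 2.626 m/s
Re = VD/ν = 2.626·0.436/8.11×10^-7 = 1.41×10^6 → turbulent
ε/D = 0.0062/436 = 1.42×10^-5
Haaland: f = 0.01128
h_f = f(L/D)V²/(2g) = 0.01128·(463/0.436)·2.626²/(2·9.81) = 4.207 m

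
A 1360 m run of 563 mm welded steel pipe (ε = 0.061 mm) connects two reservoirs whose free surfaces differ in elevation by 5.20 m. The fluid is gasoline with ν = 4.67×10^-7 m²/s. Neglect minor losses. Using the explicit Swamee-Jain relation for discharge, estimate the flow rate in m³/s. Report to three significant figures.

Q ≈ 0.451 m³/s

Swamee-Jain (Type II): Q = -0.965·√(gD⁵h_f/L)·ln[ε/(3.7D) + √(3.17ν²L/(gD³h_f))]
√(gD⁵h_f/L) = √(9.81·0.563⁵·5.20/1360) = 0.04606
ε/(3.7D) = 2.93×10^-5; √(3.17ν²L/(gD³h_f)) = 1.02×10^-5
Q = -0.965·0.04606·ln(3.945×10^-5) = 0.4507 m³/s
Check: V = 1.81 m/s, Re = 2.18×10^6, f = 0.01296, h_f = 5.23 m ≈ 5.20 m ✓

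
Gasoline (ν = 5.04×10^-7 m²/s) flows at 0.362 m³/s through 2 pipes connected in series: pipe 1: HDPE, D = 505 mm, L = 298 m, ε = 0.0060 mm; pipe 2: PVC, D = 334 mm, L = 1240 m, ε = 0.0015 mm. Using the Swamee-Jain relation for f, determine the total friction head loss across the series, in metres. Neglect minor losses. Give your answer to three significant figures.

H ≈ 33.6 m

Pipe 1: V = 1.807 m/s, Re = 1.81×10^6, ε/D = 1.19×10^-5, f = 0.01094, h_1 = f(L/D)V²/2g = 1.075 m
Pipe 2: V = 4.132 m/s, Re = 2.74×10^6, ε/D = 4.49×10^-6, f = 0.01008, h_2 = f(L/D)V²/2g = 32.55 m
Series → Q common, losses add: H = Σh = 33.62 m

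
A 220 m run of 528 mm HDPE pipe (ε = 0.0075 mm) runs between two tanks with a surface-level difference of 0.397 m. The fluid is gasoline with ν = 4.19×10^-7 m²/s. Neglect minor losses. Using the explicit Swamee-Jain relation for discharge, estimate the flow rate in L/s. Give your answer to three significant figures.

Swamee-Jain (Type II): Q = -0.965·√(gD⁵h_f/L)·ln[ε/(3.7D) + √(3.17ν²L/(gD³h_f))]
√(gD⁵h_f/L) = √(9.81·0.528⁵·0.397/220) = 0.02695
ε/(3.7D) = 3.84×10^-6; √(3.17ν²L/(gD³h_f)) = 1.46×10^-5
Q = -0.965·0.02695·ln(1.845×10^-5) = 0.2835 m³/s
Check: V = 1.29 m/s, Re = 1.63×10^6, f = 0.01117, h_f = 0.398 m ≈ 0.397 m ✓

Q ≈ 284 L/s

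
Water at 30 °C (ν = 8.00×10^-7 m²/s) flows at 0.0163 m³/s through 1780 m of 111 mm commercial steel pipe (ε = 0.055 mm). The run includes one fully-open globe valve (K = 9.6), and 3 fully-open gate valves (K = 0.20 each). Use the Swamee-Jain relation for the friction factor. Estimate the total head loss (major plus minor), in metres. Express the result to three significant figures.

H_L ≈ 44.7 m

V = 4Q/(πD²) = 1.684 m/s; V²/2g = 0.1446 m
Re = 2.34×10^5, ε/D = 4.95×10^-4 → f = 0.01866 (Swamee-Jain)
Major: h_f = f(L/D)·V²/2g = 0.01866·16036·0.1446 = 43.26 m
Minor: ΣK = 10.2; h_m = ΣK·V²/2g = 1.475 m
Total H_L = 43.26 + 1.475 = 44.74 m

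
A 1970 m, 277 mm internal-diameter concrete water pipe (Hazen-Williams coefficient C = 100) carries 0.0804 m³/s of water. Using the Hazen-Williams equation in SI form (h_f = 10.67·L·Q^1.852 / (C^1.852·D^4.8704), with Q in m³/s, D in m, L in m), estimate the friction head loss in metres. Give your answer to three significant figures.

h_f = 10.67·1970·0.0804^1.852 / (100^1.852·0.277^4.8704) = 20.25 m

h_f ≈ 20.3 m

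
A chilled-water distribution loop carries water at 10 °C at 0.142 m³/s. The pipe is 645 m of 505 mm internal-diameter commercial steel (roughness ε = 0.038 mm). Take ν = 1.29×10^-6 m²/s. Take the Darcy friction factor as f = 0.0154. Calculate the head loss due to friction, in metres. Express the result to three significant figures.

V = 4Q/(πD²) = 4·0.142/(π·0.505²) = 0.7090 m/s
h_f = f(L/D)V²/(2g) = 0.01540·(645/0.505)·0.7090²/(2·9.81) = 0.5039 m

h_f ≈ 0.504 m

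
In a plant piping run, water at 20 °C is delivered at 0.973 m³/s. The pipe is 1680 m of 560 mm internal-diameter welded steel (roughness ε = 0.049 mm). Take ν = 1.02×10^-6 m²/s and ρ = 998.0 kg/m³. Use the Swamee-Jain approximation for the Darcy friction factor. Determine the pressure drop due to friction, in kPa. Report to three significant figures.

Δp ≈ 294 kPa

V = 4Q/(πD²) = 4·0.973/(π·0.560²) = 3.950 m/s
Re = VD/ν = 3.950·0.560/1.02×10^-6 = 2.17×10^6 → turbulent
ε/D = 0.049/560 = 8.75×10^-5
Swamee-Jain: f = 0.01259
h_f = f(L/D)V²/(2g) = 0.01259·(1680/0.560)·3.950²/(2·9.81) = 30.05 m
Δp = ρg·h_f = 998.0·9.81·30.05 = 294.2 kPa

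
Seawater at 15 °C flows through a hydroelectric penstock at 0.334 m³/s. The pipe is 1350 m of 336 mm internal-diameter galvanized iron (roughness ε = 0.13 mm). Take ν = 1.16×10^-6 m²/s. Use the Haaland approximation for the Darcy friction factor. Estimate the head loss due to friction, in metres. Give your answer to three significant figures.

h_f ≈ 47.4 m

V = 4Q/(πD²) = 4·0.334/(π·0.336²) = 3.767 m/s
Re = VD/ν = 3.767·0.336/1.16×10^-6 = 1.09×10^6 → turbulent
ε/D = 0.13/336 = 3.87×10^-4
Haaland: f = 0.01630
h_f = f(L/D)V²/(2g) = 0.01630·(1350/0.336)·3.767²/(2·9.81) = 47.35 m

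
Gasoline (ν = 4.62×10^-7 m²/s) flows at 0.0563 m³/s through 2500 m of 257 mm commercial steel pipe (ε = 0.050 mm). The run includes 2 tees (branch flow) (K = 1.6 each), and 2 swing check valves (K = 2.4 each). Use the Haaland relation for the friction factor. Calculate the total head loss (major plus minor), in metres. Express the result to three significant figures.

H_L ≈ 9.25 m

V = 4Q/(πD²) = 1.085 m/s; V²/2g = 0.06004 m
Re = 6.04×10^5, ε/D = 1.95×10^-4 → f = 0.01501 (Haaland)
Major: h_f = f(L/D)·V²/2g = 0.01501·9728·0.06004 = 8.767 m
Minor: ΣK = 8.00; h_m = ΣK·V²/2g = 0.4803 m
Total H_L = 8.767 + 0.4803 = 9.247 m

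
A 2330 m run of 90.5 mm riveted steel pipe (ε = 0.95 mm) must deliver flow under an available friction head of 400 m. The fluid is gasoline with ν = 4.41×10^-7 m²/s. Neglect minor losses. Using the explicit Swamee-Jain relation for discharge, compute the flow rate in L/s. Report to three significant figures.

Q ≈ 18.1 L/s

Swamee-Jain (Type II): Q = -0.965·√(gD⁵h_f/L)·ln[ε/(3.7D) + √(3.17ν²L/(gD³h_f))]
√(gD⁵h_f/L) = √(9.81·0.0905⁵·400/2330) = 0.003197
ε/(3.7D) = 0.00284; √(3.17ν²L/(gD³h_f)) = 2.22×10^-5
Q = -0.965·0.003197·ln(0.002859) = 0.01807 m³/s
Check: V = 2.81 m/s, Re = 5.77×10^5, f = 0.03871, h_f = 401 m ≈ 400 m ✓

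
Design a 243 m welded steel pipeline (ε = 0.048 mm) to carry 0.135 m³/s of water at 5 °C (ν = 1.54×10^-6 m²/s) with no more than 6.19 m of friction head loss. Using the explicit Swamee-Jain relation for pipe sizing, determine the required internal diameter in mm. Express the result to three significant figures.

Swamee-Jain (Type III): D = 0.66·[ε^1.25·(LQ²/(gh_f))^4.75 + ν·Q^9.4·(L/(gh_f))^5.2]^0.04
LQ²/(gh_f) = 0.07293; L/(gh_f) = 4.002
Term 1 = ε^1.25·(…)^4.75 = 1.59×10^-11; Term 2 = ν·Q^9.4·(…)^5.2 = 1.39×10^-11
D = 0.66·(1.59×10^-11 + 1.39×10^-11)^0.04 = 0.2503 m = 250 mm
Check: V = 2.74 m/s, Re = 4.46×10^5, f = 0.01559, h_f = 5.80 m ≈ 6.19 m ✓

D ≈ 250 mm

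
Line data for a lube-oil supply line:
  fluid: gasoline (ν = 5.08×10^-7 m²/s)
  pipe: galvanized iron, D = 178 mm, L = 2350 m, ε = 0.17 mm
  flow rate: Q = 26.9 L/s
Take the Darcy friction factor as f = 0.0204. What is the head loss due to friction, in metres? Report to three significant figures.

h_f ≈ 16.0 m

V = 4Q/(πD²) = 4·0.0269/(π·0.178²) = 1.081 m/s
h_f = f(L/D)V²/(2g) = 0.02040·(2350/0.178)·1.081²/(2·9.81) = 16.04 m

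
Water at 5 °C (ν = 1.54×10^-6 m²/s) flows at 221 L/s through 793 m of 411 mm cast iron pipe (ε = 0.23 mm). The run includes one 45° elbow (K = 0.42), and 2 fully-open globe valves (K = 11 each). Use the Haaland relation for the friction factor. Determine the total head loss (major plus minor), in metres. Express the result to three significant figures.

V = 4Q/(πD²) = 1.666 m/s; V²/2g = 0.1414 m
Re = 4.45×10^5, ε/D = 5.60×10^-4 → f = 0.01804 (Haaland)
Major: h_f = f(L/D)·V²/2g = 0.01804·1929·0.1414 = 4.922 m
Minor: ΣK = 22.4; h_m = ΣK·V²/2g = 3.171 m
Total H_L = 4.922 + 3.171 = 8.092 m

H_L ≈ 8.09 m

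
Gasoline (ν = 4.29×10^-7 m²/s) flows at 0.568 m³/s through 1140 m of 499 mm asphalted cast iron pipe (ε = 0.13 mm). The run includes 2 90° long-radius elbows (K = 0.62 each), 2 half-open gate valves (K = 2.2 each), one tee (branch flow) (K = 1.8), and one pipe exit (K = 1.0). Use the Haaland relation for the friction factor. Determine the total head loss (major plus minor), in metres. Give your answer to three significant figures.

V = 4Q/(πD²) = 2.904 m/s; V²/2g = 0.4299 m
Re = 3.38×10^6, ε/D = 2.61×10^-4 → f = 0.01475 (Haaland)
Major: h_f = f(L/D)·V²/2g = 0.01475·2285·0.4299 = 14.49 m
Minor: ΣK = 8.44; h_m = ΣK·V²/2g = 3.629 m
Total H_L = 14.49 + 3.629 = 18.12 m

H_L ≈ 18.1 m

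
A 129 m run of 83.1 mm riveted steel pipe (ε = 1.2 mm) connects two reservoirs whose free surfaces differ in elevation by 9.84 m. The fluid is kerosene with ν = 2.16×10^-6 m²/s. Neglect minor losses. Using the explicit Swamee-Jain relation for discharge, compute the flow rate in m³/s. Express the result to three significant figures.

Swamee-Jain (Type II): Q = -0.965·√(gD⁵h_f/L)·ln[ε/(3.7D) + √(3.17ν²L/(gD³h_f))]
√(gD⁵h_f/L) = √(9.81·0.0831⁵·9.84/129) = 0.001722
ε/(3.7D) = 0.00390; √(3.17ν²L/(gD³h_f)) = 1.86×10^-4
Q = -0.965·0.001722·ln(0.004088) = 0.009139 m³/s
Check: V = 1.69 m/s, Re = 6.48×10^4, f = 0.04414, h_f = 9.92 m ≈ 9.84 m ✓

Q ≈ 0.00914 m³/s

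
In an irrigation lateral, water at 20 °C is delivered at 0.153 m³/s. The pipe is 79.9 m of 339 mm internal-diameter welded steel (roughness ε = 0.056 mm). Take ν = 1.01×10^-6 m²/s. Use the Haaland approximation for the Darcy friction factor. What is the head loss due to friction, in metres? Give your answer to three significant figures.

h_f ≈ 0.510 m

V = 4Q/(πD²) = 4·0.153/(π·0.339²) = 1.695 m/s
Re = VD/ν = 1.695·0.339/1.01×10^-6 = 5.69×10^5 → turbulent
ε/D = 0.056/339 = 1.65×10^-4
Haaland: f = 0.01478
h_f = f(L/D)V²/(2g) = 0.01478·(79.9/0.339)·1.695²/(2·9.81) = 0.5103 m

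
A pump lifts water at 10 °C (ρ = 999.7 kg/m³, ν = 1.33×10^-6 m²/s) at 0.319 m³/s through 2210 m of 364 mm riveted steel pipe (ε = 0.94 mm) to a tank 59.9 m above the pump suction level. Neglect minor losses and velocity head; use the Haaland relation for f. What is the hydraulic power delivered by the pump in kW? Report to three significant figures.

P_hyd ≈ 418 kW

V = 4Q/(πD²) = 3.065 m/s; Re = 8.39×10^5; ε/D = 0.00258; f = 0.02531
h_f = f(L/D)V²/2g = 73.60 m
Total head H = z + h_f = 59.9 + 73.60 = 133.5 m
P_hyd = ρgQH = 999.7·9.81·0.319·133.5 = 417.6 kW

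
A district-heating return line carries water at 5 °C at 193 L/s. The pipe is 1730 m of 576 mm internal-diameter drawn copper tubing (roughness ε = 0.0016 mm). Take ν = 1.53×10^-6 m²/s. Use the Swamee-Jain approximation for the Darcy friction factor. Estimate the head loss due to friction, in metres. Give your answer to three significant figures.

h_f ≈ 1.23 m

V = 4Q/(πD²) = 4·0.193/(π·0.576²) = 0.7407 m/s
Re = VD/ν = 0.7407·0.576/1.53×10^-6 = 2.79×10^5 → turbulent
ε/D = 0.0016/576 = 2.78×10^-6
Swamee-Jain: f = 0.01460
h_f = f(L/D)V²/(2g) = 0.01460·(1730/0.576)·0.7407²/(2·9.81) = 1.226 m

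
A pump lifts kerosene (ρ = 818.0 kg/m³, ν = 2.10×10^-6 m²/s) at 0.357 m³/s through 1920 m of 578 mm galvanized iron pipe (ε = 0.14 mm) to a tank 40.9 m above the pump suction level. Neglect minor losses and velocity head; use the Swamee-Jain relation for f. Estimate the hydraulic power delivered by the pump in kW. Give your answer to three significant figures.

V = 4Q/(πD²) = 1.361 m/s; Re = 3.74×10^5; ε/D = 2.42×10^-4; f = 0.01629
h_f = f(L/D)V²/2g = 5.104 m
Total head H = z + h_f = 40.9 + 5.104 = 46.00 m
P_hyd = ρgQH = 818.0·9.81·0.357·46.00 = 131.8 kW

P_hyd ≈ 132 kW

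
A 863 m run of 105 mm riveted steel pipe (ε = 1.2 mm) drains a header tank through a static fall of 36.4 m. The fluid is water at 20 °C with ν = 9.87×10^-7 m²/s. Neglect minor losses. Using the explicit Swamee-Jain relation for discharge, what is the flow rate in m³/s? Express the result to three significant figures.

Q ≈ 0.0128 m³/s

Swamee-Jain (Type II): Q = -0.965·√(gD⁵h_f/L)·ln[ε/(3.7D) + √(3.17ν²L/(gD³h_f))]
√(gD⁵h_f/L) = √(9.81·0.105⁵·36.4/863) = 0.002298
ε/(3.7D) = 0.00309; √(3.17ν²L/(gD³h_f)) = 8.03×10^-5
Q = -0.965·0.002298·ln(0.003169) = 0.01276 m³/s
Check: V = 1.47 m/s, Re = 1.57×10^5, f = 0.04021, h_f = 36.6 m ≈ 36.4 m ✓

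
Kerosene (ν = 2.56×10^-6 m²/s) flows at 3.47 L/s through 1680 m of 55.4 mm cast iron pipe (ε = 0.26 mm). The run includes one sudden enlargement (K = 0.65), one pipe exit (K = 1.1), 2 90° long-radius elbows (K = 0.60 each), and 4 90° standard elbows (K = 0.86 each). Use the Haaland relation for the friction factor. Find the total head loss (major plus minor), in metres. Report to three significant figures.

V = 4Q/(πD²) = 1.440 m/s; V²/2g = 0.1056 m
Re = 3.12×10^4, ε/D = 0.00469 → f = 0.03252 (Haaland)
Major: h_f = f(L/D)·V²/2g = 0.03252·30325·0.1056 = 104.2 m
Minor: ΣK = 6.39; h_m = ΣK·V²/2g = 0.6749 m
Total H_L = 104.2 + 0.6749 = 104.8 m

H_L ≈ 105 m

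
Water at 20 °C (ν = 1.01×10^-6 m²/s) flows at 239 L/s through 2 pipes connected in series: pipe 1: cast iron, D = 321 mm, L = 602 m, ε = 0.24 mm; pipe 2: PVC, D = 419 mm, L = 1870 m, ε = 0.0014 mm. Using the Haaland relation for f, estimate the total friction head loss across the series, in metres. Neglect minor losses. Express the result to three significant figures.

H ≈ 24.0 m

Pipe 1: V = 2.953 m/s, Re = 9.39×10^5, ε/D = 7.48×10^-4, f = 0.01870, h_1 = f(L/D)V²/2g = 15.59 m
Pipe 2: V = 1.733 m/s, Re = 7.19×10^5, ε/D = 3.34×10^-6, f = 0.01230, h_2 = f(L/D)V²/2g = 8.406 m
Series → Q common, losses add: H = Σh = 24.00 m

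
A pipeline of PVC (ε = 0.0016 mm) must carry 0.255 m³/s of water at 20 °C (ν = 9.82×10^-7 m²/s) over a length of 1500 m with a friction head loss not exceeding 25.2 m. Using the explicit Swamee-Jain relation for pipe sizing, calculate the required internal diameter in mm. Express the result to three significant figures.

Swamee-Jain (Type III): D = 0.66·[ε^1.25·(LQ²/(gh_f))^4.75 + ν·Q^9.4·(L/(gh_f))^5.2]^0.04
LQ²/(gh_f) = 0.3946; L/(gh_f) = 6.068
Term 1 = ε^1.25·(…)^4.75 = 6.86×10^-10; Term 2 = ν·Q^9.4·(…)^5.2 = 3.06×10^-8
D = 0.66·(6.86×10^-10 + 3.06×10^-8)^0.04 = 0.3306 m = 331 mm
Check: V = 2.97 m/s, Re = 1.00×10^6, f = 0.01173, h_f = 23.9 m ≈ 25.2 m ✓

D ≈ 331 mm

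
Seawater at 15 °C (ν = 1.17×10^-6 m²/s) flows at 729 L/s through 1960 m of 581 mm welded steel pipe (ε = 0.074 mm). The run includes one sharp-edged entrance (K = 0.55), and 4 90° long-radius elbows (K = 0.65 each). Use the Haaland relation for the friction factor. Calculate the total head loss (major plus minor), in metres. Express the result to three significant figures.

V = 4Q/(πD²) = 2.750 m/s; V²/2g = 0.3854 m
Re = 1.37×10^6, ε/D = 1.27×10^-4 → f = 0.01344 (Haaland)
Major: h_f = f(L/D)·V²/2g = 0.01344·3373·0.3854 = 17.48 m
Minor: ΣK = 3.15; h_m = ΣK·V²/2g = 1.214 m
Total H_L = 17.48 + 1.214 = 18.69 m

H_L ≈ 18.7 m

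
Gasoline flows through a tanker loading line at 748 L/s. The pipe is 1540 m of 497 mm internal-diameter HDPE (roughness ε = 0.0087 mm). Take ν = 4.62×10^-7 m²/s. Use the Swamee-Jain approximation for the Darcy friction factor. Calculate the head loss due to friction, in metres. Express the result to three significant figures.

V = 4Q/(πD²) = 4·0.748/(π·0.497²) = 3.856 m/s
Re = VD/ν = 3.856·0.497/4.62×10^-7 = 4.15×10^6 → turbulent
ε/D = 0.0087/497 = 1.75×10^-5
Swamee-Jain: f = 0.01018
h_f = f(L/D)V²/(2g) = 0.01018·(1540/0.497)·3.856²/(2·9.81) = 23.90 m

h_f ≈ 23.9 m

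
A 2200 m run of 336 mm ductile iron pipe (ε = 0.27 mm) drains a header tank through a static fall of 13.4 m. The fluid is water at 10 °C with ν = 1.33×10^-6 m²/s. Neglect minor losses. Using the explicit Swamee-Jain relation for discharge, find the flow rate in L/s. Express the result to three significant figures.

Swamee-Jain (Type II): Q = -0.965·√(gD⁵h_f/L)·ln[ε/(3.7D) + √(3.17ν²L/(gD³h_f))]
√(gD⁵h_f/L) = √(9.81·0.336⁵·13.4/2200) = 0.01600
ε/(3.7D) = 2.17×10^-4; √(3.17ν²L/(gD³h_f)) = 4.97×10^-5
Q = -0.965·0.01600·ln(2.669×10^-4) = 0.1270 m³/s
Check: V = 1.43 m/s, Re = 3.62×10^5, f = 0.01971, h_f = 13.5 m ≈ 13.4 m ✓

Q ≈ 127 L/s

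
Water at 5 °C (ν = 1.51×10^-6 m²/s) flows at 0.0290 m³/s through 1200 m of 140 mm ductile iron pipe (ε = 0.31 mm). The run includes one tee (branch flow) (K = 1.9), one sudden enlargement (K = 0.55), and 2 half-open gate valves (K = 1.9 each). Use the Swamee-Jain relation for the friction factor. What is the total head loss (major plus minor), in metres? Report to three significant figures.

H_L ≈ 40.2 m

V = 4Q/(πD²) = 1.884 m/s; V²/2g = 0.1809 m
Re = 1.75×10^5, ε/D = 0.00221 → f = 0.02520 (Swamee-Jain)
Major: h_f = f(L/D)·V²/2g = 0.02520·8571·0.1809 = 39.07 m
Minor: ΣK = 6.25; h_m = ΣK·V²/2g = 1.131 m
Total H_L = 39.07 + 1.131 = 40.20 m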